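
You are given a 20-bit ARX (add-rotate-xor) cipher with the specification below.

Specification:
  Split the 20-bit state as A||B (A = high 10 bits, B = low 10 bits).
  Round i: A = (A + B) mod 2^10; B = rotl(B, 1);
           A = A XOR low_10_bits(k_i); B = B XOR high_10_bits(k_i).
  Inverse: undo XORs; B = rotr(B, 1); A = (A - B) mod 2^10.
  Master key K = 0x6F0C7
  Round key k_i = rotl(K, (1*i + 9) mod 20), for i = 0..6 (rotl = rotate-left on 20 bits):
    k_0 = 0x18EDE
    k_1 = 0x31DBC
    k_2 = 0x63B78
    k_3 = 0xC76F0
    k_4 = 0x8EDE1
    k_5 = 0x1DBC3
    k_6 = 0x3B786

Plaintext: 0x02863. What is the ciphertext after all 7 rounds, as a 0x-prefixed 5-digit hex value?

s_0 = plaintext = 0x02863
s_1 = Round(s_0, k_0) = 0xACCA5
s_2 = Round(s_1, k_1) = 0xB918D
s_3 = Round(s_2, k_2) = 0xC2694
s_4 = Round(s_3, k_3) = 0xDB634
s_5 = Round(s_4, k_4) = 0x10252
s_6 = Round(s_5, k_5) = 0x544D3
s_7 = Round(s_6, k_6) = 0x6894B

0x6894B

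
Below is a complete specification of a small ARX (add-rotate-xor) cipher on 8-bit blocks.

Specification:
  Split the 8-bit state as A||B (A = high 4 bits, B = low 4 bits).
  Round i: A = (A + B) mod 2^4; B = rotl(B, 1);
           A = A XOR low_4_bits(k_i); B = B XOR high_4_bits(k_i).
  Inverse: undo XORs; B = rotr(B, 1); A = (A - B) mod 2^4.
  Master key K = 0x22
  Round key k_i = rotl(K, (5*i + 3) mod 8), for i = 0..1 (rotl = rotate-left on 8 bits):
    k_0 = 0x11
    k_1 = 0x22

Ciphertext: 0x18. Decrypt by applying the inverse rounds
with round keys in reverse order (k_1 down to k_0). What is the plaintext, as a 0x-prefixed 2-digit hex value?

0xD2

s_0 = ciphertext = 0x18
s_1 = InvRound(s_0, k_1) = 0xE5
s_2 = InvRound(s_1, k_0) = 0xD2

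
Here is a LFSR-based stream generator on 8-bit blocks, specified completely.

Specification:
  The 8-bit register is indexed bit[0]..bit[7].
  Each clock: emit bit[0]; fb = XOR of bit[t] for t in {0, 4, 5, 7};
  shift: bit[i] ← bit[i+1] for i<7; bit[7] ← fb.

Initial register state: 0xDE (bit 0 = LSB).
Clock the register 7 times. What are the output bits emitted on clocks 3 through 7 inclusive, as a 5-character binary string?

11101

reg_0 = 0xDE
clock 1: out=0, reg = 0x6F
clock 2: out=1, reg = 0x37
clock 3: out=1, reg = 0x9B
clock 4: out=1, reg = 0xCD
clock 5: out=1, reg = 0x66
clock 6: out=0, reg = 0xB3
clock 7: out=1, reg = 0x59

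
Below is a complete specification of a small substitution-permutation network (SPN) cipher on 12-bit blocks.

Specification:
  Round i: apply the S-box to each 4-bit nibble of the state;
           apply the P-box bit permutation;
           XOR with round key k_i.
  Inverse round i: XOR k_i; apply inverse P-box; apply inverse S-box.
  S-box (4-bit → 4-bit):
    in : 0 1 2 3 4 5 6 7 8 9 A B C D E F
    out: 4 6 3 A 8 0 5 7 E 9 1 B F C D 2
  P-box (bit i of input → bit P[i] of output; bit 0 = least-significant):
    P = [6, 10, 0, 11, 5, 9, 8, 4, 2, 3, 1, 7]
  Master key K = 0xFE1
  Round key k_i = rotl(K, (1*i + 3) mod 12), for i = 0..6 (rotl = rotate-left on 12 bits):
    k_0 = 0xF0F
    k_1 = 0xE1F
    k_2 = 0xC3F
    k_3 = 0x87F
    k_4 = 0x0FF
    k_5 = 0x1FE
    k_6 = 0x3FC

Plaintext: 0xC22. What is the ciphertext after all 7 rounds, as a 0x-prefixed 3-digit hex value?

s_0 = plaintext = 0xC22
s_1 = Round(s_0, k_0) = 0x9E1
s_2 = Round(s_1, k_1) = 0xBAA
s_3 = Round(s_2, k_2) = 0xCD3
s_4 = Round(s_3, k_3) = 0x5E1
s_5 = Round(s_4, k_4) = 0x5CE
s_6 = Round(s_5, k_5) = 0xA8F
s_7 = Round(s_6, k_6) = 0x4E8

0x4E8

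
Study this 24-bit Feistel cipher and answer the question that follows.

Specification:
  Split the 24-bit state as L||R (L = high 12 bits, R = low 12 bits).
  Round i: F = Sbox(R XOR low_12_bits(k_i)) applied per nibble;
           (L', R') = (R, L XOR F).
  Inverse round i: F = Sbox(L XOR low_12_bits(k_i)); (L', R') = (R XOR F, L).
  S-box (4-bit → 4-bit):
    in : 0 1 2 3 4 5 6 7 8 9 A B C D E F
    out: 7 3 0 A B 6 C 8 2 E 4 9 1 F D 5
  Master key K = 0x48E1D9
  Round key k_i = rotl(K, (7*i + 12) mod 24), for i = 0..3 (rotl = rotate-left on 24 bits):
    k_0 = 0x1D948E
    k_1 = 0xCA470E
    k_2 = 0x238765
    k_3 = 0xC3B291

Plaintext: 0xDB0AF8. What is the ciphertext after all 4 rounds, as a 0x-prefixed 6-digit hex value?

s_0 = plaintext = 0xDB0AF8
s_1 = Round(s_0, k_0) = 0xAF803C
s_2 = Round(s_1, k_1) = 0x03C258
s_3 = Round(s_2, k_2) = 0x258693
s_4 = Round(s_3, k_3) = 0x693928

0x693928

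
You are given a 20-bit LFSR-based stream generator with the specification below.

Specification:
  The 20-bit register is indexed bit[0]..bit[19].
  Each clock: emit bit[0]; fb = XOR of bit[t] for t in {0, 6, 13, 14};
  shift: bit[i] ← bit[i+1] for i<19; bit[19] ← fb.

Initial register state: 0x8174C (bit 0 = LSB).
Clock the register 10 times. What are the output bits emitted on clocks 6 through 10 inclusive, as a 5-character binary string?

reg_0 = 0x8174C
clock 1: out=0, reg = 0xC0BA6
clock 2: out=0, reg = 0x605D3
clock 3: out=1, reg = 0x302E9
clock 4: out=1, reg = 0x18174
clock 5: out=0, reg = 0x8C0BA
clock 6: out=0, reg = 0xC605D
clock 7: out=1, reg = 0x6302E
clock 8: out=0, reg = 0xB1817
clock 9: out=1, reg = 0xD8C0B
clock 10: out=1, reg = 0xEC605

01011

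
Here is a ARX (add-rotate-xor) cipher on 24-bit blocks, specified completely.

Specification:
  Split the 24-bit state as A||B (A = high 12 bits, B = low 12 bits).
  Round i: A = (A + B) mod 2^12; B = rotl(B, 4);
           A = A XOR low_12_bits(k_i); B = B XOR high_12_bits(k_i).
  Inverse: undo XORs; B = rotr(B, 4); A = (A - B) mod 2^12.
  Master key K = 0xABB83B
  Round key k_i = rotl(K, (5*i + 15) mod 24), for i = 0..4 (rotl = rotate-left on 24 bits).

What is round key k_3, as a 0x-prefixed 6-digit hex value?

0xEE0EEA

K = 0xABB83B
k_0 = rotl(K, (5*0+15) mod 24) = rotl(K, 15) = 0x1DD5DC
k_1 = rotl(K, (5*1+15) mod 24) = rotl(K, 20) = 0xBABB83
k_2 = rotl(K, (5*2+15) mod 24) = rotl(K, 1) = 0x577077
k_3 = rotl(K, (5*3+15) mod 24) = rotl(K, 6) = 0xEE0EEA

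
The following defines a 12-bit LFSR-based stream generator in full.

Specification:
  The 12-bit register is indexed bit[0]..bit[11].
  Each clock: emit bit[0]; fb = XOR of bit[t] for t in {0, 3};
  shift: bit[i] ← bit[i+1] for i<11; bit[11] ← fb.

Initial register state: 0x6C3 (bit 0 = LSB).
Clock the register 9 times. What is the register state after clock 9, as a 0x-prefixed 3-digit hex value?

reg_0 = 0x6C3
clock 1: out=1, reg = 0xB61
clock 2: out=1, reg = 0xDB0
clock 3: out=0, reg = 0x6D8
clock 4: out=0, reg = 0xB6C
clock 5: out=0, reg = 0xDB6
clock 6: out=0, reg = 0x6DB
clock 7: out=1, reg = 0x36D
clock 8: out=1, reg = 0x1B6
clock 9: out=0, reg = 0x0DB

0x0DB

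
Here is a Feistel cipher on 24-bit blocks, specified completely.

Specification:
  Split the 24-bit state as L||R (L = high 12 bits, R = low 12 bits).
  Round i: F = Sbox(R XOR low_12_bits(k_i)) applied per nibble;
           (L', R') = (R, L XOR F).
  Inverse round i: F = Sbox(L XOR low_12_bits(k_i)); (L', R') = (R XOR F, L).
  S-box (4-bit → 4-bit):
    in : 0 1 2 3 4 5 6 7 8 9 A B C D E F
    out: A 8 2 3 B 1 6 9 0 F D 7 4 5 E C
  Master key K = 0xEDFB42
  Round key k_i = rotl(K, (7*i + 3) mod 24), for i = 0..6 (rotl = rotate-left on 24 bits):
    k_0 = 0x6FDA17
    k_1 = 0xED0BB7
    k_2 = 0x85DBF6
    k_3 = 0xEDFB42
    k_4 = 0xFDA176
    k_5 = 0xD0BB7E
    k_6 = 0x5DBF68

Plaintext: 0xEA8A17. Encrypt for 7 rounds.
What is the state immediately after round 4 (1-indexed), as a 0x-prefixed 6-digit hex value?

0x1F8B1B

s_0 = plaintext = 0xEA8A17
s_1 = Round(s_0, k_0) = 0xA17402
s_2 = Round(s_1, k_1) = 0x402666
s_3 = Round(s_2, k_2) = 0x6661F8
s_4 = Round(s_3, k_3) = 0x1F8B1B
s_5 = Round(s_4, k_4) = 0xB1BC9D
s_6 = Round(s_5, k_5) = 0xC9D2F8
s_7 = Round(s_6, k_6) = 0x2F8967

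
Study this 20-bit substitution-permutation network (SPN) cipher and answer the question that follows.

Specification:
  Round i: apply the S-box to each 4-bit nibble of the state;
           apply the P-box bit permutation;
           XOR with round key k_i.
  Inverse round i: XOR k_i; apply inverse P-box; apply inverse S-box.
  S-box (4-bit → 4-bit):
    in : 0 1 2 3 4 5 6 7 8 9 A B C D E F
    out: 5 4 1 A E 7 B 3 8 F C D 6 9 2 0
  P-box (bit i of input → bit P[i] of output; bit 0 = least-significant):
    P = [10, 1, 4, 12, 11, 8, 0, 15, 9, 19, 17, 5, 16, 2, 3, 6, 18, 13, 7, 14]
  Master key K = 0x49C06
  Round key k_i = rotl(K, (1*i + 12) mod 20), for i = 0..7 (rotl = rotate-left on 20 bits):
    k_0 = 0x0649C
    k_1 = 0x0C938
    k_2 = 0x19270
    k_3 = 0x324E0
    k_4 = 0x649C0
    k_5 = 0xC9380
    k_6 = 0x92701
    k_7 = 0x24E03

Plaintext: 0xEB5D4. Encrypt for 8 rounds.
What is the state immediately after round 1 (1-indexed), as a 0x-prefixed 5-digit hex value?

0xBDEC6

s_0 = plaintext = 0xEB5D4
s_1 = Round(s_0, k_0) = 0xBDEC6
s_2 = Round(s_1, k_1) = 0xD9CFB
s_3 = Round(s_2, k_2) = 0xEC62C
s_4 = Round(s_3, k_3) = 0xB0EDE
s_5 = Round(s_4, k_4) = 0xB814A
s_6 = Round(s_5, k_5) = 0xA4251
s_7 = Round(s_6, k_6) = 0x96CDC
s_8 = Round(s_7, k_7) = 0xDA6D5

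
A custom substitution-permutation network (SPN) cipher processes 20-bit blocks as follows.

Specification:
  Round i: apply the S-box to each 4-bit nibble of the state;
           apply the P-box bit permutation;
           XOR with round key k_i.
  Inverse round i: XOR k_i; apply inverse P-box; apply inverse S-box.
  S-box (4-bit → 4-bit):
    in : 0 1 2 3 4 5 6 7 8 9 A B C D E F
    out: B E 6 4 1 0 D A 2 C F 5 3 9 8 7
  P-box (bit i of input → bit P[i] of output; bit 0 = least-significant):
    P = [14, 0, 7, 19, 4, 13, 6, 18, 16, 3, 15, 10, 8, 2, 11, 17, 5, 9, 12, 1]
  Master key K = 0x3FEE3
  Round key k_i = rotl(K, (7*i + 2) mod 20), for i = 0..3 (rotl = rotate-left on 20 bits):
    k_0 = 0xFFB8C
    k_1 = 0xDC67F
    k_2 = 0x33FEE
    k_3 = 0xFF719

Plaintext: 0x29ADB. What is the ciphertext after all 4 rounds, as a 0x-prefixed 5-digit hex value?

0x4187A

s_0 = plaintext = 0x29ADB
s_1 = Round(s_0, k_0) = 0x82514
s_2 = Round(s_1, k_1) = 0x9AC3B
s_3 = Round(s_2, k_2) = 0x06620
s_4 = Round(s_3, k_3) = 0x4187A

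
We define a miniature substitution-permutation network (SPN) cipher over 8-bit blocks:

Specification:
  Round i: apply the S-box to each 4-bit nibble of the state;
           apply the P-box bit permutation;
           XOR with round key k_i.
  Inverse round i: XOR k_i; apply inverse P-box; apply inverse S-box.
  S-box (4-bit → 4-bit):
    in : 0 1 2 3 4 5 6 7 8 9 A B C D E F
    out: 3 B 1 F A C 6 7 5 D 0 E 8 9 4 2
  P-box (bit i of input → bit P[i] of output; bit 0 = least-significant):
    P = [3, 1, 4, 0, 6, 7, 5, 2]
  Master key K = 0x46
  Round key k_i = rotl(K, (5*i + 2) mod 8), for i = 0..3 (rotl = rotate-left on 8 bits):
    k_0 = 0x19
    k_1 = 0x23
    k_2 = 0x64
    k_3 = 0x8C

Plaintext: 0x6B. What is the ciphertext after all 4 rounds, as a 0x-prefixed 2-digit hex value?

s_0 = plaintext = 0x6B
s_1 = Round(s_0, k_0) = 0xAA
s_2 = Round(s_1, k_1) = 0x23
s_3 = Round(s_2, k_2) = 0x3F
s_4 = Round(s_3, k_3) = 0x6A

0x6A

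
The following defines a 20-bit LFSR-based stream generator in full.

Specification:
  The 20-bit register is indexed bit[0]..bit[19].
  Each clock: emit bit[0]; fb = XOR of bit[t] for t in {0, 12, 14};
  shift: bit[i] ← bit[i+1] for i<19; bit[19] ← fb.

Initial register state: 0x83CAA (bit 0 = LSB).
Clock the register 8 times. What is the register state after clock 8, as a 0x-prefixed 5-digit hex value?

reg_0 = 0x83CAA
clock 1: out=0, reg = 0xC1E55
clock 2: out=1, reg = 0x60F2A
clock 3: out=0, reg = 0x30795
clock 4: out=1, reg = 0x983CA
clock 5: out=0, reg = 0x4C1E5
clock 6: out=1, reg = 0x260F2
clock 7: out=0, reg = 0x93079
clock 8: out=1, reg = 0x4983C

0x4983C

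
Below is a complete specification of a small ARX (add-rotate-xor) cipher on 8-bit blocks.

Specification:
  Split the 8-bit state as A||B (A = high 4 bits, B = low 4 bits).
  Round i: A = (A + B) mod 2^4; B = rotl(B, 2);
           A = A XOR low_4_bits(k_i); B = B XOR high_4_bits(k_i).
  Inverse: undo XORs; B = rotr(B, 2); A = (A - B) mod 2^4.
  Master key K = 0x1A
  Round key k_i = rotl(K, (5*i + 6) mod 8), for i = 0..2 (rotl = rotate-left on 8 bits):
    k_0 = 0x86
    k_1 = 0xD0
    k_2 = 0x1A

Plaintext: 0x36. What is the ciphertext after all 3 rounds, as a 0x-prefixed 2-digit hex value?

s_0 = plaintext = 0x36
s_1 = Round(s_0, k_0) = 0xF1
s_2 = Round(s_1, k_1) = 0x09
s_3 = Round(s_2, k_2) = 0x37

0x37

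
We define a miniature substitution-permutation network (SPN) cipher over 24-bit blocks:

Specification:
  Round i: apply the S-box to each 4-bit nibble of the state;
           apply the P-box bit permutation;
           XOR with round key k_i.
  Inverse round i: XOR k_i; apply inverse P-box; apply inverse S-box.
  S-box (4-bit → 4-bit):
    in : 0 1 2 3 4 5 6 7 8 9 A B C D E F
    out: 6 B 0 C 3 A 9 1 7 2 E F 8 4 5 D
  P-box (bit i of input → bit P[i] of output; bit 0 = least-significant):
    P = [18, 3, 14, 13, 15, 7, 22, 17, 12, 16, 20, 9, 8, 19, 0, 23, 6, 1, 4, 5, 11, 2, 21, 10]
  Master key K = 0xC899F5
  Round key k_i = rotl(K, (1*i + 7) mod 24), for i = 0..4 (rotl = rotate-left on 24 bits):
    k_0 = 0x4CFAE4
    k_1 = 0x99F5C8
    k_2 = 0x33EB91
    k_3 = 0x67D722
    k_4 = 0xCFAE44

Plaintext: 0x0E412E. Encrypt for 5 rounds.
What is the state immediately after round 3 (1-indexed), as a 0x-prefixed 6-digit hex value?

s_0 = plaintext = 0x0E412E
s_1 = Round(s_0, k_0) = 0x61A9B0
s_2 = Round(s_1, k_1) = 0x523923
s_3 = Round(s_2, k_2) = 0xB28F94
s_4 = Round(s_3, k_3) = 0x5BC8AF
s_5 = Round(s_4, k_4) = 0x18DAB2

0xB28F94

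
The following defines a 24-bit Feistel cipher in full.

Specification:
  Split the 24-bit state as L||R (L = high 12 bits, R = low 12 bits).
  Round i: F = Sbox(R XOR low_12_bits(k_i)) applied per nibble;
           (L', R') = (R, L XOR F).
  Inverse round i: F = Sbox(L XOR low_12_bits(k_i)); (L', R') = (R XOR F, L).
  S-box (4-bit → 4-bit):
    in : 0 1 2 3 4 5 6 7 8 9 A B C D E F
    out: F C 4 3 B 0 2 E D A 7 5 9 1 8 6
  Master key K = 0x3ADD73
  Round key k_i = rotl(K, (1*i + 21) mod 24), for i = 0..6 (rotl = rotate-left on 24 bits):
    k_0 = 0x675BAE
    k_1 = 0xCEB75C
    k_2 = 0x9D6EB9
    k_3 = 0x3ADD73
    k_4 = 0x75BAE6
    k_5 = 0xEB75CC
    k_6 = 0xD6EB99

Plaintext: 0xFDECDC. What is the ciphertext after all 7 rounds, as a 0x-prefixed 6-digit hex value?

s_0 = plaintext = 0xFDECDC
s_1 = Round(s_0, k_0) = 0xCDC13A
s_2 = Round(s_1, k_1) = 0x13AEFE
s_3 = Round(s_2, k_2) = 0xEFEE84
s_4 = Round(s_3, k_3) = 0xE84D90
s_5 = Round(s_4, k_4) = 0xD90066
s_6 = Round(s_5, k_5) = 0x066DE7
s_7 = Round(s_6, k_6) = 0xDE728E

0xDE728E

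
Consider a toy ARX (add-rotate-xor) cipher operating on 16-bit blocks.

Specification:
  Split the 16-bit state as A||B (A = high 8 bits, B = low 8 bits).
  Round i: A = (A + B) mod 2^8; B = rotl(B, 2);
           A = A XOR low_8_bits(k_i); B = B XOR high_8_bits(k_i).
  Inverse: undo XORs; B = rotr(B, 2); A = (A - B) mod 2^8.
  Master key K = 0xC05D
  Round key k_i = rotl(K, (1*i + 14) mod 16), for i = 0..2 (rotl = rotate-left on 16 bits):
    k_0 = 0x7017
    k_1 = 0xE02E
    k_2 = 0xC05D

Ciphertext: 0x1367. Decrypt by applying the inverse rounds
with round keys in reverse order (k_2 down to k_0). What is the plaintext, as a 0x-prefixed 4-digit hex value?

s_0 = ciphertext = 0x1367
s_1 = InvRound(s_0, k_2) = 0x65E9
s_2 = InvRound(s_1, k_1) = 0x0942
s_3 = InvRound(s_2, k_0) = 0x928C

0x928C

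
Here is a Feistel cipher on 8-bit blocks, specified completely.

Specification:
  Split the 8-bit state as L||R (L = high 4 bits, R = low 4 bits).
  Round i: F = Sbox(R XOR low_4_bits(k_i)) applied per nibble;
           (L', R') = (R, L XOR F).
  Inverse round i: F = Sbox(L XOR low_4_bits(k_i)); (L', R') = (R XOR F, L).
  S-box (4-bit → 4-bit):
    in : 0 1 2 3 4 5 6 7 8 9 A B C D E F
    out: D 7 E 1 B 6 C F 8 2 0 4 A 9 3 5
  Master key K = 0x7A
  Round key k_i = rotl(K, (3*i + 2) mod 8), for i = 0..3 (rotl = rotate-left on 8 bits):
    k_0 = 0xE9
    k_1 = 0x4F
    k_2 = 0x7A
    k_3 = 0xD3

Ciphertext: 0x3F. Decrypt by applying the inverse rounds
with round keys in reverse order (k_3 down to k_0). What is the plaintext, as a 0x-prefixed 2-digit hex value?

s_0 = ciphertext = 0x3F
s_1 = InvRound(s_0, k_3) = 0x23
s_2 = InvRound(s_1, k_2) = 0xB2
s_3 = InvRound(s_2, k_1) = 0x9B
s_4 = InvRound(s_3, k_0) = 0x69

0x69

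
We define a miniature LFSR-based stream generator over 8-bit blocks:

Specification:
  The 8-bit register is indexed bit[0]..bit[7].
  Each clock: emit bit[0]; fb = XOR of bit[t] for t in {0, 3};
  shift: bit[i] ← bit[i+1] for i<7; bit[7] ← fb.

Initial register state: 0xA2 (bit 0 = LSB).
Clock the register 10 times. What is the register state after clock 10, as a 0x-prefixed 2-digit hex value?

0x1D

reg_0 = 0xA2
clock 1: out=0, reg = 0x51
clock 2: out=1, reg = 0xA8
clock 3: out=0, reg = 0xD4
clock 4: out=0, reg = 0x6A
clock 5: out=0, reg = 0xB5
clock 6: out=1, reg = 0xDA
clock 7: out=0, reg = 0xED
clock 8: out=1, reg = 0x76
clock 9: out=0, reg = 0x3B
clock 10: out=1, reg = 0x1D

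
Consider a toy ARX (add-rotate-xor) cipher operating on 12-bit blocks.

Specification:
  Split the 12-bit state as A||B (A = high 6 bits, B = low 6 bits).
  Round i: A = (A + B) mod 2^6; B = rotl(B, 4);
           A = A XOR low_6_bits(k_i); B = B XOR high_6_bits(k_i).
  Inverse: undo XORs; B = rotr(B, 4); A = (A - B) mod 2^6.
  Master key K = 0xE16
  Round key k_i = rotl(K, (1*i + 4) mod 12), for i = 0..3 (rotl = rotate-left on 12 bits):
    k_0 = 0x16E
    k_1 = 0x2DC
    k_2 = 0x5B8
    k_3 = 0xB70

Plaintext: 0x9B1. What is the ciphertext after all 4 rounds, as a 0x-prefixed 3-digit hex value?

s_0 = plaintext = 0x9B1
s_1 = Round(s_0, k_0) = 0xE59
s_2 = Round(s_1, k_1) = 0x39D
s_3 = Round(s_2, k_2) = 0x4C1
s_4 = Round(s_3, k_3) = 0x93D

0x93D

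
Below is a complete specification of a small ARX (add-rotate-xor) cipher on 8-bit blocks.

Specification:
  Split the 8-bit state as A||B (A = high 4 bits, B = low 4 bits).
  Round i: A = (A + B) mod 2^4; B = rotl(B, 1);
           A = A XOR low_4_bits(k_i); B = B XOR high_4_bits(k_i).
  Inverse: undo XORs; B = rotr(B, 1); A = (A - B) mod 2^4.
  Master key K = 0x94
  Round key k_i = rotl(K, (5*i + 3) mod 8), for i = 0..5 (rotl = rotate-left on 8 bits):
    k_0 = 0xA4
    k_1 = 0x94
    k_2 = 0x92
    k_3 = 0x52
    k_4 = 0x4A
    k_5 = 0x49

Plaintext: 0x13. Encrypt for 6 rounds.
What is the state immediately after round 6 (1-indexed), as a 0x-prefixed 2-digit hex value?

0xC5

s_0 = plaintext = 0x13
s_1 = Round(s_0, k_0) = 0x0C
s_2 = Round(s_1, k_1) = 0x80
s_3 = Round(s_2, k_2) = 0xA9
s_4 = Round(s_3, k_3) = 0x16
s_5 = Round(s_4, k_4) = 0xD8
s_6 = Round(s_5, k_5) = 0xC5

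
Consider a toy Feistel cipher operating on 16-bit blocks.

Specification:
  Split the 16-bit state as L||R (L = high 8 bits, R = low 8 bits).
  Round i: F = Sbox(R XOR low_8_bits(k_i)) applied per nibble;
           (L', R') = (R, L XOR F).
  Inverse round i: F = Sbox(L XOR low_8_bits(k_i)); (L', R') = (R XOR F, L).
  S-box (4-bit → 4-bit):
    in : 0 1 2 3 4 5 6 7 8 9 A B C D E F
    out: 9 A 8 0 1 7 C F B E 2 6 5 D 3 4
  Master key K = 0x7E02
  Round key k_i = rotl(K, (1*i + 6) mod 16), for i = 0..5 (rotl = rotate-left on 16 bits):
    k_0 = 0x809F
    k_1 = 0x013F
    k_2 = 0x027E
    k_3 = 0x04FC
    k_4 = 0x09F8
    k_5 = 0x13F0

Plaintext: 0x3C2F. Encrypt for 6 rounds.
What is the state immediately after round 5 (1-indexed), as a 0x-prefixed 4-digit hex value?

s_0 = plaintext = 0x3C2F
s_1 = Round(s_0, k_0) = 0x2F55
s_2 = Round(s_1, k_1) = 0x55ED
s_3 = Round(s_2, k_2) = 0xEDB5
s_4 = Round(s_3, k_3) = 0xB5F3
s_5 = Round(s_4, k_4) = 0xF323
s_6 = Round(s_5, k_5) = 0x2323

0xF323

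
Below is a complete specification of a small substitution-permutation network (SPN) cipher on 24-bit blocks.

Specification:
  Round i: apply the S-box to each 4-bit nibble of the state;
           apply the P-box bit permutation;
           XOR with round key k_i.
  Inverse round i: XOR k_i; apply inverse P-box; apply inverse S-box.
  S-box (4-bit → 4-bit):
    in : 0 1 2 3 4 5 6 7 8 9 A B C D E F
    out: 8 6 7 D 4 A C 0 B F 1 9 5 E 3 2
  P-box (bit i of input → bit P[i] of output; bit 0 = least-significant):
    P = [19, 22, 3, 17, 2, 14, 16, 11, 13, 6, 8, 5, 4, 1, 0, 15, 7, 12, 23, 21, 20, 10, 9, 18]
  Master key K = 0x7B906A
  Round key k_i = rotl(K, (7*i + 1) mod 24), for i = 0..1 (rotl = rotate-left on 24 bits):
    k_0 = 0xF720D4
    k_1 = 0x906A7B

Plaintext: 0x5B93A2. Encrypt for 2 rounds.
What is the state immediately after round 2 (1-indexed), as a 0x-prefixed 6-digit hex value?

s_0 = plaintext = 0x5B93A2
s_1 = Round(s_0, k_0) = 0x9B856B
s_2 = Round(s_1, k_1) = 0xAFE489

0xAFE489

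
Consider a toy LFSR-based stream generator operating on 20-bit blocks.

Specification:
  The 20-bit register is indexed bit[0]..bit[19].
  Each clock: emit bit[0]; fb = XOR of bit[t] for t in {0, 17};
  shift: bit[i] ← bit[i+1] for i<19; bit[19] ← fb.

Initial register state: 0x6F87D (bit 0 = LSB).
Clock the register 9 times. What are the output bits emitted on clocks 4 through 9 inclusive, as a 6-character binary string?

reg_0 = 0x6F87D
clock 1: out=1, reg = 0x37C3E
clock 2: out=0, reg = 0x9BE1F
clock 3: out=1, reg = 0xCDF0F
clock 4: out=1, reg = 0xE6F87
clock 5: out=1, reg = 0x737C3
clock 6: out=1, reg = 0x39BE1
clock 7: out=1, reg = 0x1CDF0
clock 8: out=0, reg = 0x0E6F8
clock 9: out=0, reg = 0x0737C

111100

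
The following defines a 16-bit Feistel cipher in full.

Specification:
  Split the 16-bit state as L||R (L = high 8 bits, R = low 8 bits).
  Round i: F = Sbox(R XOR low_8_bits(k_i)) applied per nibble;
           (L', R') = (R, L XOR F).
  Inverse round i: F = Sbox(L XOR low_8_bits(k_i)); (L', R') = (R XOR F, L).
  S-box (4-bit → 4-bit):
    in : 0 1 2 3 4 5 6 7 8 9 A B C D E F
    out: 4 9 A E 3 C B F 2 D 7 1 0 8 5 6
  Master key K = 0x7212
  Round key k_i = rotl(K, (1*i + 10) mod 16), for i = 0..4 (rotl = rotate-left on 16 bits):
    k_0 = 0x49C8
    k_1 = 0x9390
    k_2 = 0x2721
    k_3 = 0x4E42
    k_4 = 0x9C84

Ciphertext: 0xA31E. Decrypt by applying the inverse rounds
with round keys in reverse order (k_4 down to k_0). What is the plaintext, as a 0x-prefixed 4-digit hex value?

s_0 = ciphertext = 0xA31E
s_1 = InvRound(s_0, k_4) = 0xB1A3
s_2 = InvRound(s_1, k_3) = 0xCDB1
s_3 = InvRound(s_2, k_2) = 0xE1CD
s_4 = InvRound(s_3, k_1) = 0x34E1
s_5 = InvRound(s_4, k_0) = 0x8134

0x8134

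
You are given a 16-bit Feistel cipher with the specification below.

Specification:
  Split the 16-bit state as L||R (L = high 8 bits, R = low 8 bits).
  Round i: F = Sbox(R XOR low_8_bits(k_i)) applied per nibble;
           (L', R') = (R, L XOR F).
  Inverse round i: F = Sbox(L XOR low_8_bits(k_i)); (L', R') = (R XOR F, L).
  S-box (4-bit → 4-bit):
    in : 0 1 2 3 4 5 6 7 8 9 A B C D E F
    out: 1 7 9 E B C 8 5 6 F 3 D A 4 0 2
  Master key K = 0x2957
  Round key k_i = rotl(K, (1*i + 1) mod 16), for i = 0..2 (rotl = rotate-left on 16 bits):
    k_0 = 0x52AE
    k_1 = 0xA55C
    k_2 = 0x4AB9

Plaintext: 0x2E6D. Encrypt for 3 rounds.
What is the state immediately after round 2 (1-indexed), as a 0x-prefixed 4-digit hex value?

s_0 = plaintext = 0x2E6D
s_1 = Round(s_0, k_0) = 0x6D80
s_2 = Round(s_1, k_1) = 0x8027
s_3 = Round(s_2, k_2) = 0x2770

0x8027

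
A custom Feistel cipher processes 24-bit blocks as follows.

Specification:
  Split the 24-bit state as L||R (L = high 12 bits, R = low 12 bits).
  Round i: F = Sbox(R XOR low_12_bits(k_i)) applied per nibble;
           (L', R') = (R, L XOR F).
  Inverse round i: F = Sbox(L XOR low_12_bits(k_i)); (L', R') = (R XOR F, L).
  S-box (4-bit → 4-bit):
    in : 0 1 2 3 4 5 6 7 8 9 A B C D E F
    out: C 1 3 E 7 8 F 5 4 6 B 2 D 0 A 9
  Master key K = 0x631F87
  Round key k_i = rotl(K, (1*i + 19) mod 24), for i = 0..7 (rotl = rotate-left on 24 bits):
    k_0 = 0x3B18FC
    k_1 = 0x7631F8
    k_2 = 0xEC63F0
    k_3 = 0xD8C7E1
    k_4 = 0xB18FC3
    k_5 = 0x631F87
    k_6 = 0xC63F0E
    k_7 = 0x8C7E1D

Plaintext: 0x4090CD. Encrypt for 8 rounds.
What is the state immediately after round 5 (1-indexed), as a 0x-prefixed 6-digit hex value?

0x635546

s_0 = plaintext = 0x4090CD
s_1 = Round(s_0, k_0) = 0x0CD0E8
s_2 = Round(s_1, k_1) = 0x0E81D1
s_3 = Round(s_2, k_2) = 0x1D13D9
s_4 = Round(s_3, k_3) = 0x3D9635
s_5 = Round(s_4, k_4) = 0x635546
s_6 = Round(s_5, k_5) = 0x546DE4
s_7 = Round(s_6, k_6) = 0xDE46ED
s_8 = Round(s_7, k_7) = 0x6ED978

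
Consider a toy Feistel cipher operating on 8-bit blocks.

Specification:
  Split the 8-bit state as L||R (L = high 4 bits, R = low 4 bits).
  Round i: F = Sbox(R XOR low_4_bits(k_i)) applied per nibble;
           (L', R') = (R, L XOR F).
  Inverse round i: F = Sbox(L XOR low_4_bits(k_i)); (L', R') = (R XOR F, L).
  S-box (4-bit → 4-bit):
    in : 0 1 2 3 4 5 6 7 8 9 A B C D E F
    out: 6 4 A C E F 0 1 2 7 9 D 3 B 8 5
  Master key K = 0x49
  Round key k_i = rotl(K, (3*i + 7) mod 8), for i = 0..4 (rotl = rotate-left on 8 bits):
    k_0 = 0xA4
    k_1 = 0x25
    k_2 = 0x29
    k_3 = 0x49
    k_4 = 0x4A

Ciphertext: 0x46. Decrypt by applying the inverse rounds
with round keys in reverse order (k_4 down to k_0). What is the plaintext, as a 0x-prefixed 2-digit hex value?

0x17

s_0 = ciphertext = 0x46
s_1 = InvRound(s_0, k_4) = 0xE4
s_2 = InvRound(s_1, k_3) = 0x5E
s_3 = InvRound(s_2, k_2) = 0xD5
s_4 = InvRound(s_3, k_1) = 0x7D
s_5 = InvRound(s_4, k_0) = 0x17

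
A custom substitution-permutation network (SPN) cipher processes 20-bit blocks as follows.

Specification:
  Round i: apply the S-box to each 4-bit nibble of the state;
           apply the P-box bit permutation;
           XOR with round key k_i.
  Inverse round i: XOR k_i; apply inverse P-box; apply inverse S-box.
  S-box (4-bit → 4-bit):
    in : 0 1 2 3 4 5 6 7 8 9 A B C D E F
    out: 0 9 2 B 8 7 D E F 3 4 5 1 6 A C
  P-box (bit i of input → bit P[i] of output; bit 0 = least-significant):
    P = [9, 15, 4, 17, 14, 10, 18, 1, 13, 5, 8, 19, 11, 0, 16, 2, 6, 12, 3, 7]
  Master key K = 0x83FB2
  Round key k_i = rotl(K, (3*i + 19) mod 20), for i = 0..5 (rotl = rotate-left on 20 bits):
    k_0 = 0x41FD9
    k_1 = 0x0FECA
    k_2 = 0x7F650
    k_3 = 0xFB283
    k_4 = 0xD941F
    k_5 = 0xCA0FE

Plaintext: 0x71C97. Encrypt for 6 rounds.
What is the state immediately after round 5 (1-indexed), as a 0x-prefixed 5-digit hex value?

0x823FC

s_0 = plaintext = 0x71C97
s_1 = Round(s_0, k_0) = 0x6E345
s_2 = Round(s_1, k_1) = 0x85C35
s_3 = Round(s_2, k_2) = 0x6088B
s_4 = Round(s_3, k_3) = 0x3D579
s_5 = Round(s_4, k_4) = 0x823FC
s_6 = Round(s_5, k_5) = 0x09215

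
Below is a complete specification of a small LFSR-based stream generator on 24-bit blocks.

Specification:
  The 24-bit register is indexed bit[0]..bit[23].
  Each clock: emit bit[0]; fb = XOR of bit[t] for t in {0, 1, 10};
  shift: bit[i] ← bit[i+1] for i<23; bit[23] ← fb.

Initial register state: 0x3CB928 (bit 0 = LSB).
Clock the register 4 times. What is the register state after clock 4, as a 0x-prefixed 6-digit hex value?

reg_0 = 0x3CB928
clock 1: out=0, reg = 0x1E5C94
clock 2: out=0, reg = 0x8F2E4A
clock 3: out=0, reg = 0x479725
clock 4: out=1, reg = 0x23CB92

0x23CB92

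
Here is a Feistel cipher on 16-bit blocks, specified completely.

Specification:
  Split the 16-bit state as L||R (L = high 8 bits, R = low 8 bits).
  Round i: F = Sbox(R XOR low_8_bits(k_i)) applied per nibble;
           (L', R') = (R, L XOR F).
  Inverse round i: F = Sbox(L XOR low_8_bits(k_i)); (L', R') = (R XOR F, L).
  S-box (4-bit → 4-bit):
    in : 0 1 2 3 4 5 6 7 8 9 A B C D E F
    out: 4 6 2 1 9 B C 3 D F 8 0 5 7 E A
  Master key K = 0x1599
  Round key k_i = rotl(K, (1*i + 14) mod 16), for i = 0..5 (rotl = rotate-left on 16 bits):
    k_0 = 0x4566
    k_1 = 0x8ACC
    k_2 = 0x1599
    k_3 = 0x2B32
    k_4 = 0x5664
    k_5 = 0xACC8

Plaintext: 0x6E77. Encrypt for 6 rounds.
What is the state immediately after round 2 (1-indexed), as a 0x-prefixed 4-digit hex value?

0x082E

s_0 = plaintext = 0x6E77
s_1 = Round(s_0, k_0) = 0x7708
s_2 = Round(s_1, k_1) = 0x082E
s_3 = Round(s_2, k_2) = 0x2E0B
s_4 = Round(s_3, k_3) = 0x0B31
s_5 = Round(s_4, k_4) = 0x31B0
s_6 = Round(s_5, k_5) = 0xB00C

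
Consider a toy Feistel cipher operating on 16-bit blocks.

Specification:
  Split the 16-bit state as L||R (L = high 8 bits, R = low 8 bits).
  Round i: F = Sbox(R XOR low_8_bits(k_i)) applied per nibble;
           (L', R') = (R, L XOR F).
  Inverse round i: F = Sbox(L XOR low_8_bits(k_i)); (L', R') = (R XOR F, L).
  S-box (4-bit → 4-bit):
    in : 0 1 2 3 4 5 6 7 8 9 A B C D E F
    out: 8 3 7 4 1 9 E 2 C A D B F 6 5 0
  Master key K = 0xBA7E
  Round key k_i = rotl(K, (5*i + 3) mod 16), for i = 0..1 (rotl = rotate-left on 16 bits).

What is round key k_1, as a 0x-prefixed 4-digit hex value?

0x7EBA

K = 0xBA7E
k_0 = rotl(K, (5*0+3) mod 16) = rotl(K, 3) = 0xD3F5
k_1 = rotl(K, (5*1+3) mod 16) = rotl(K, 8) = 0x7EBA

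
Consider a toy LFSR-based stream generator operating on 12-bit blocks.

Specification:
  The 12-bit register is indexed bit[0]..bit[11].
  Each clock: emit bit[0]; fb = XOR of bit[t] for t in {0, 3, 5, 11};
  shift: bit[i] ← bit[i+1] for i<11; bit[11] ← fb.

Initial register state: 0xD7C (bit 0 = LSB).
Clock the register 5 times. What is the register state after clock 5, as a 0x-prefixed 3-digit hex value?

0xBEB

reg_0 = 0xD7C
clock 1: out=0, reg = 0xEBE
clock 2: out=0, reg = 0xF5F
clock 3: out=1, reg = 0xFAF
clock 4: out=1, reg = 0x7D7
clock 5: out=1, reg = 0xBEB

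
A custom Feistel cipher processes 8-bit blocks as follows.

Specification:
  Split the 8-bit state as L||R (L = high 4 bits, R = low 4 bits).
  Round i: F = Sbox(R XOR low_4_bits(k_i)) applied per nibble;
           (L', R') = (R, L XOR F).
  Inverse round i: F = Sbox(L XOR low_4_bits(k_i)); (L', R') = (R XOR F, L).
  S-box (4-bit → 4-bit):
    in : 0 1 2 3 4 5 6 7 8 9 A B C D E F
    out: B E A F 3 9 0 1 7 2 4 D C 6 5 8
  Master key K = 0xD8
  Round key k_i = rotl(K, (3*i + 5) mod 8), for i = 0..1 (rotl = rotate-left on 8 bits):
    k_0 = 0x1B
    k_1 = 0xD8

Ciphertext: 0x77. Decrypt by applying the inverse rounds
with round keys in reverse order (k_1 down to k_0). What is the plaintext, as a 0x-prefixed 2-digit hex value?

s_0 = ciphertext = 0x77
s_1 = InvRound(s_0, k_1) = 0xF7
s_2 = InvRound(s_1, k_0) = 0x4F

0x4F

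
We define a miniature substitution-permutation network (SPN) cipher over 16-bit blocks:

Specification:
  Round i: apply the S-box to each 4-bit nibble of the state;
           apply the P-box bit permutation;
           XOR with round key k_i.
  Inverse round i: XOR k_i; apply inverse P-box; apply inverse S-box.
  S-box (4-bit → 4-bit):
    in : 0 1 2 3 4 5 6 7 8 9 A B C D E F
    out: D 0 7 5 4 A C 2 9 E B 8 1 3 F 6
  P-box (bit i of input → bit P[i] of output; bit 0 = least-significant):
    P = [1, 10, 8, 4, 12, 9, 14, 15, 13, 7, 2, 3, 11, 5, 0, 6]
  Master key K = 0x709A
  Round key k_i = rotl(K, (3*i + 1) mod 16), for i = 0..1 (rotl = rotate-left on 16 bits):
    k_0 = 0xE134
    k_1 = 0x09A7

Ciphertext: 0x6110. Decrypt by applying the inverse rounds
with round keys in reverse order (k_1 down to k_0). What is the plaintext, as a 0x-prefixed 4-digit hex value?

0x5696

s_0 = ciphertext = 0x6110
s_1 = InvRound(s_0, k_1) = 0x2248
s_2 = InvRound(s_1, k_0) = 0x5696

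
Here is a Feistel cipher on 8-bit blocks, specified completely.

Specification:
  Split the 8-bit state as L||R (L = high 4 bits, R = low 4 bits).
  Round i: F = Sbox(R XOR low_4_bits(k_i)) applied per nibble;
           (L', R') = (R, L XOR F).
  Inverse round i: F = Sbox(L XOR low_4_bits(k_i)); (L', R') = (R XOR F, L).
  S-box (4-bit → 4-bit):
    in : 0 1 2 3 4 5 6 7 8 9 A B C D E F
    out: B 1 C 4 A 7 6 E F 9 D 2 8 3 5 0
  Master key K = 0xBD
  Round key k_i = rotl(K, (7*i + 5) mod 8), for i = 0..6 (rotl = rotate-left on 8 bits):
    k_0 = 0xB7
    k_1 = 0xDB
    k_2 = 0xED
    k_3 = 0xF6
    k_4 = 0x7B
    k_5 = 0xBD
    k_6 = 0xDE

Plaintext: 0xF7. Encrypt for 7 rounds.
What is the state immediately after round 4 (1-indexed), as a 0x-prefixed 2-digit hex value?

0x97

s_0 = plaintext = 0xF7
s_1 = Round(s_0, k_0) = 0x74
s_2 = Round(s_1, k_1) = 0x47
s_3 = Round(s_2, k_2) = 0x79
s_4 = Round(s_3, k_3) = 0x97
s_5 = Round(s_4, k_4) = 0x71
s_6 = Round(s_5, k_5) = 0x1F
s_7 = Round(s_6, k_6) = 0xF0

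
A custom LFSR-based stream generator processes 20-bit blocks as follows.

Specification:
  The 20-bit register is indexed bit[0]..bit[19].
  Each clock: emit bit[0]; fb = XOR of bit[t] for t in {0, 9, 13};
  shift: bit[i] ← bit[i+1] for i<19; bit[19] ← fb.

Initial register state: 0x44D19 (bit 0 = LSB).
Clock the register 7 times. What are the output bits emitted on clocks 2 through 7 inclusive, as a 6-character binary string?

reg_0 = 0x44D19
clock 1: out=1, reg = 0xA268C
clock 2: out=0, reg = 0x51346
clock 3: out=0, reg = 0xA89A3
clock 4: out=1, reg = 0xD44D1
clock 5: out=1, reg = 0xEA268
clock 6: out=0, reg = 0x75134
clock 7: out=0, reg = 0x3A89A

001100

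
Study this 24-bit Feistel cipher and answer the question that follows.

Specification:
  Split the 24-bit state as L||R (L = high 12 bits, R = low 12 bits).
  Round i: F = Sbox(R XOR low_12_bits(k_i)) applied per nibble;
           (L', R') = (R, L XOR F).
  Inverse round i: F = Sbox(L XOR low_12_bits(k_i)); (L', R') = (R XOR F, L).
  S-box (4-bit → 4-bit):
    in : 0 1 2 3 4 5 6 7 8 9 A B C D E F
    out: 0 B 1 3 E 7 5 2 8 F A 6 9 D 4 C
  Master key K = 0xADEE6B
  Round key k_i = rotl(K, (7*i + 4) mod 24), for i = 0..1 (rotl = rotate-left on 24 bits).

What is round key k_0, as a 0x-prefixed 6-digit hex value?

0xDEE6BA

K = 0xADEE6B
k_0 = rotl(K, (7*0+4) mod 24) = rotl(K, 4) = 0xDEE6BA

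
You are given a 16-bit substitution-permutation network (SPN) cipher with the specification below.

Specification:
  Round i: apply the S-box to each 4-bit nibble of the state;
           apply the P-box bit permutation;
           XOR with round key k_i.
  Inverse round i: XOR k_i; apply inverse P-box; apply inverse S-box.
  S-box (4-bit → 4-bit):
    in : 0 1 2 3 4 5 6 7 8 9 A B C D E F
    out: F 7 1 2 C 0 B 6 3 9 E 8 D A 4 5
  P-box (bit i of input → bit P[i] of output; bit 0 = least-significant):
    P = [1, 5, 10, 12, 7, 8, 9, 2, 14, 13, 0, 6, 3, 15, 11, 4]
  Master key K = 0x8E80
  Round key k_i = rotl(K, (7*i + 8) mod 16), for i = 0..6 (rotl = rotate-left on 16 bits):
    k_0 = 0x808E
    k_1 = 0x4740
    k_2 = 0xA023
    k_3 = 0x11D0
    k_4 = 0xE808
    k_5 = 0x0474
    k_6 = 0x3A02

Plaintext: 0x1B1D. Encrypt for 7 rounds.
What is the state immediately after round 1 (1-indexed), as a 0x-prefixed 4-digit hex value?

s_0 = plaintext = 0x1B1D
s_1 = Round(s_0, k_0) = 0x1B66
s_2 = Round(s_1, k_1) = 0xDEAE
s_3 = Round(s_2, k_2) = 0x2736
s_4 = Round(s_3, k_3) = 0x20FB
s_5 = Round(s_4, k_4) = 0x9AC1
s_6 = Round(s_5, k_5) = 0x228B
s_7 = Round(s_6, k_6) = 0x6B8A

0x1B66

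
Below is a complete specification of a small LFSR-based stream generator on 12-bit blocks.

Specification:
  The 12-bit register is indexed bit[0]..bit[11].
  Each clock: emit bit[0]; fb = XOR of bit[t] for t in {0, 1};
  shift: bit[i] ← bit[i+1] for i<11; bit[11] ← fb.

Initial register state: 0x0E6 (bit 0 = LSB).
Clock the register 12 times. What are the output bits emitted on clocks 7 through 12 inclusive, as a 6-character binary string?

110000

reg_0 = 0x0E6
clock 1: out=0, reg = 0x873
clock 2: out=1, reg = 0x439
clock 3: out=1, reg = 0xA1C
clock 4: out=0, reg = 0x50E
clock 5: out=0, reg = 0xA87
clock 6: out=1, reg = 0x543
clock 7: out=1, reg = 0x2A1
clock 8: out=1, reg = 0x950
clock 9: out=0, reg = 0x4A8
clock 10: out=0, reg = 0x254
clock 11: out=0, reg = 0x12A
clock 12: out=0, reg = 0x895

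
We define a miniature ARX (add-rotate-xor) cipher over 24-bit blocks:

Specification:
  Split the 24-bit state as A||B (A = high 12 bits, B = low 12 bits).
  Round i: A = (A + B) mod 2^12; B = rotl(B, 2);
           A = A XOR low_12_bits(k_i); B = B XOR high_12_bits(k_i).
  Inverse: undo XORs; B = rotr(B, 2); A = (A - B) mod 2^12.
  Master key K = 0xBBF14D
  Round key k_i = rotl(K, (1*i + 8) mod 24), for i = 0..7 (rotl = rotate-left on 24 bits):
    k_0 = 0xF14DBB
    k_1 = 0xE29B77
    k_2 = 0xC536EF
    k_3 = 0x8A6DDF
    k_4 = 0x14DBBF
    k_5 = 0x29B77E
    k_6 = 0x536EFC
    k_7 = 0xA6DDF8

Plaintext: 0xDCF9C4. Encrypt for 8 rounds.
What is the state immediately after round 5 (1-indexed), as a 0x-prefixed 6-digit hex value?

s_0 = plaintext = 0xDCF9C4
s_1 = Round(s_0, k_0) = 0xA28806
s_2 = Round(s_1, k_1) = 0x959E33
s_3 = Round(s_2, k_2) = 0x16349C
s_4 = Round(s_3, k_3) = 0x820AD7
s_5 = Round(s_4, k_4) = 0x948A13
s_6 = Round(s_5, k_5) = 0x425AD5
s_7 = Round(s_6, k_6) = 0x006E60
s_8 = Round(s_7, k_7) = 0x39E3EE

0x948A13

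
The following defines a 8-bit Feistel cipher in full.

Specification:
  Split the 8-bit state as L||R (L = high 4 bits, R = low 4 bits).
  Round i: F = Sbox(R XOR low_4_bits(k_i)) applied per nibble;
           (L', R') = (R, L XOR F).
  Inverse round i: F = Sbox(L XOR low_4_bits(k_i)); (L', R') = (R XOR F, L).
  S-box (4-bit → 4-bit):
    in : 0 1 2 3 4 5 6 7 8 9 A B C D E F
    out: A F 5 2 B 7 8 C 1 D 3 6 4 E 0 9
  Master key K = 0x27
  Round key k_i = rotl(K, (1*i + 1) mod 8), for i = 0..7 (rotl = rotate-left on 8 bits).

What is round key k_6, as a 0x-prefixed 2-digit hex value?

K = 0x27
k_0 = rotl(K, (1*0+1) mod 8) = rotl(K, 1) = 0x4E
k_1 = rotl(K, (1*1+1) mod 8) = rotl(K, 2) = 0x9C
k_2 = rotl(K, (1*2+1) mod 8) = rotl(K, 3) = 0x39
k_3 = rotl(K, (1*3+1) mod 8) = rotl(K, 4) = 0x72
k_4 = rotl(K, (1*4+1) mod 8) = rotl(K, 5) = 0xE4
k_5 = rotl(K, (1*5+1) mod 8) = rotl(K, 6) = 0xC9
k_6 = rotl(K, (1*6+1) mod 8) = rotl(K, 7) = 0x93

0x93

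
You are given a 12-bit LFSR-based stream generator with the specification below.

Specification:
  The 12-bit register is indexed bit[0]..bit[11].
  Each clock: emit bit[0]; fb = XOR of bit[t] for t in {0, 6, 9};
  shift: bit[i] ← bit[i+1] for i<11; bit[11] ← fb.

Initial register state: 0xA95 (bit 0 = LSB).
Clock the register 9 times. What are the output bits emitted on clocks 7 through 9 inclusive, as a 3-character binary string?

010

reg_0 = 0xA95
clock 1: out=1, reg = 0x54A
clock 2: out=0, reg = 0xAA5
clock 3: out=1, reg = 0x552
clock 4: out=0, reg = 0xAA9
clock 5: out=1, reg = 0x554
clock 6: out=0, reg = 0xAAA
clock 7: out=0, reg = 0xD55
clock 8: out=1, reg = 0x6AA
clock 9: out=0, reg = 0xB55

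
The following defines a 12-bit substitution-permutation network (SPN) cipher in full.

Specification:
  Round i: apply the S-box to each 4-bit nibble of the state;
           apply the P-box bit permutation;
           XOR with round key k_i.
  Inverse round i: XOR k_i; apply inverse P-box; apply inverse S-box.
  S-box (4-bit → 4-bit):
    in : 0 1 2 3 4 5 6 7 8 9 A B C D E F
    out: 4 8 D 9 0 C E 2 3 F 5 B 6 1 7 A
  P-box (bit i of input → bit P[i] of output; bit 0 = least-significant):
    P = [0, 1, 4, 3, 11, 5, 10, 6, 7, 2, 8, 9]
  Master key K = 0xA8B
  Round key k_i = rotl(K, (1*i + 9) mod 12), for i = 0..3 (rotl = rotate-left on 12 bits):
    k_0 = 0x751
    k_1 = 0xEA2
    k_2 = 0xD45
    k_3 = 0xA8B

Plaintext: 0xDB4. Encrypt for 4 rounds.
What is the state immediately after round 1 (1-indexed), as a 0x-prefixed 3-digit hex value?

s_0 = plaintext = 0xDB4
s_1 = Round(s_0, k_0) = 0xFB1
s_2 = Round(s_1, k_1) = 0x4CE
s_3 = Round(s_2, k_2) = 0x976
s_4 = Round(s_3, k_3) = 0x935

0xFB1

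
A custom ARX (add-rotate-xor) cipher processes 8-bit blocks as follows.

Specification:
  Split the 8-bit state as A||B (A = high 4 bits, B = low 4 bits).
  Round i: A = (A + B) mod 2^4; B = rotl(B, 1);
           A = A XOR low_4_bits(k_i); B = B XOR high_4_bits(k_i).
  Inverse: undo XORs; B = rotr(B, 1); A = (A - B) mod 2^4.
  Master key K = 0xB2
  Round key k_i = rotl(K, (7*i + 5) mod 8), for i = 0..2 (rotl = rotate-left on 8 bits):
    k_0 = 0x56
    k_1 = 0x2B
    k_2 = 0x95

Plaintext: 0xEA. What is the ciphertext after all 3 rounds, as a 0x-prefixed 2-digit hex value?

0x2D

s_0 = plaintext = 0xEA
s_1 = Round(s_0, k_0) = 0xE0
s_2 = Round(s_1, k_1) = 0x52
s_3 = Round(s_2, k_2) = 0x2D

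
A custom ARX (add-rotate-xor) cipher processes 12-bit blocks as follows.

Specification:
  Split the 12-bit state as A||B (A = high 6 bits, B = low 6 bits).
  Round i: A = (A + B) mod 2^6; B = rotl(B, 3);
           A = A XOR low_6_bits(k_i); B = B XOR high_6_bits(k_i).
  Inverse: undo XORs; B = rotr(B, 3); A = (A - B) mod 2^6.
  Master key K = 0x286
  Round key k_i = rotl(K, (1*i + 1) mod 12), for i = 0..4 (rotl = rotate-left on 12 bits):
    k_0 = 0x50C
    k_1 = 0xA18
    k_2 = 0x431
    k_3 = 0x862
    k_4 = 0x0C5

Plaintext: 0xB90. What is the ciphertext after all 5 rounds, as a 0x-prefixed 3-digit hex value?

0xC0C

s_0 = plaintext = 0xB90
s_1 = Round(s_0, k_0) = 0xC96
s_2 = Round(s_1, k_1) = 0x41A
s_3 = Round(s_2, k_2) = 0x6C3
s_4 = Round(s_3, k_3) = 0xF39
s_5 = Round(s_4, k_4) = 0xC0C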